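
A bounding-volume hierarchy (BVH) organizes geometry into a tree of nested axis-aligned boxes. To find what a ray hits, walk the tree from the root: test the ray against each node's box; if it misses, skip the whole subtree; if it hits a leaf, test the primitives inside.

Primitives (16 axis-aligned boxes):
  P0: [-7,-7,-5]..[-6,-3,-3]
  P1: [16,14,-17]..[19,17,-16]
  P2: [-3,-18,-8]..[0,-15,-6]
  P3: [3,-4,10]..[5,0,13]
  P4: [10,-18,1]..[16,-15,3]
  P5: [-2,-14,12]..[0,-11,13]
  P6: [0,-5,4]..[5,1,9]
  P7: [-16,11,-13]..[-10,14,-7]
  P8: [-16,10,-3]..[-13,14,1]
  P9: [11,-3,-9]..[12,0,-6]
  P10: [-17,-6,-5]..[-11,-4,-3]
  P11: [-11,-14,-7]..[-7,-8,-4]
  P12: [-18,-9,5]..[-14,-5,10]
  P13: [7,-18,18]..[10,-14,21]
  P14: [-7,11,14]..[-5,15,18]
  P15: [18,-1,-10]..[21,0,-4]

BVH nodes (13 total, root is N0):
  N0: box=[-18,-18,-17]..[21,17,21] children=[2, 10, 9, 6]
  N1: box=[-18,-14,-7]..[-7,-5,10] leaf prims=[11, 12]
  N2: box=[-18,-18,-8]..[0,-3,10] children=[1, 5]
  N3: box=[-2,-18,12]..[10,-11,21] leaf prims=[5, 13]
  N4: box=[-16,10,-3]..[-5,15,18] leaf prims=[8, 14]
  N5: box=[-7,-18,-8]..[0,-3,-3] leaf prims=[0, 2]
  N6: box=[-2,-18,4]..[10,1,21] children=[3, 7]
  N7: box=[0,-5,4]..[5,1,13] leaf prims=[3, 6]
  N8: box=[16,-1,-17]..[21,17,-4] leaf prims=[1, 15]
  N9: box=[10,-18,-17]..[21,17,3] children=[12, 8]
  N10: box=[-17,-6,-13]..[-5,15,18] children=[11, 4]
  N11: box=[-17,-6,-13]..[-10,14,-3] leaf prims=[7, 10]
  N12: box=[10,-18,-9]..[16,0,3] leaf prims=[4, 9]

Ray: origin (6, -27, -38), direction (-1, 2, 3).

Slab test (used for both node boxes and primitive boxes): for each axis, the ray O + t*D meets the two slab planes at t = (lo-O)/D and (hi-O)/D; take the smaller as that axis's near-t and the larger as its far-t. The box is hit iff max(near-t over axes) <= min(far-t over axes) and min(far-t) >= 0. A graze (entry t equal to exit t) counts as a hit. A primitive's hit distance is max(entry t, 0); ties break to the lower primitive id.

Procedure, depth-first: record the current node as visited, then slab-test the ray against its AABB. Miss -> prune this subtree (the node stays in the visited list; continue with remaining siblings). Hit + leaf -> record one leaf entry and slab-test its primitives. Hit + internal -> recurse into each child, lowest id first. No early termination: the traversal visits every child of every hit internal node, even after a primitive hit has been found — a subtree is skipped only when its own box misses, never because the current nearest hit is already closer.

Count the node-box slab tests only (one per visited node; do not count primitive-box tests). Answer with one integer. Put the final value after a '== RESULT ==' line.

Trace the traversal:
N0 x:[-15,24] y:[9/2,22] z:[7,59/3] -> hit [7,59/3], descend [2, 6, 9, 10]
  N2 x:[6,24] y:[9/2,12] z:[10,16] -> hit [10,12], descend [1, 5]
    N1 x:[13,24] y:[13/2,11] z:[31/3,16] -> miss, prune
    N5 x:[6,13] y:[9/2,12] z:[10,35/3] -> hit [10,35/3] leaf, test {P0(miss), P2(miss)}
  N6 x:[-4,8] y:[9/2,14] z:[14,59/3] -> miss, prune
  N9 x:[-15,-4] y:[9/2,22] z:[7,41/3] -> miss, prune
  N10 x:[11,23] y:[21/2,21] z:[25/3,56/3] -> hit [11,56/3], descend [4, 11]
    N4 x:[11,22] y:[37/2,21] z:[35/3,56/3] -> hit [37/2,56/3] leaf, test {P8(miss), P14(miss)}
    N11 x:[16,23] y:[21/2,41/2] z:[25/3,35/3] -> miss, prune

Summary -> nodes [0, 2, 1, 5, 6, 9, 10, 4, 11]; box-tests=9; leaf-entries=2; first=miss

== RESULT ==
9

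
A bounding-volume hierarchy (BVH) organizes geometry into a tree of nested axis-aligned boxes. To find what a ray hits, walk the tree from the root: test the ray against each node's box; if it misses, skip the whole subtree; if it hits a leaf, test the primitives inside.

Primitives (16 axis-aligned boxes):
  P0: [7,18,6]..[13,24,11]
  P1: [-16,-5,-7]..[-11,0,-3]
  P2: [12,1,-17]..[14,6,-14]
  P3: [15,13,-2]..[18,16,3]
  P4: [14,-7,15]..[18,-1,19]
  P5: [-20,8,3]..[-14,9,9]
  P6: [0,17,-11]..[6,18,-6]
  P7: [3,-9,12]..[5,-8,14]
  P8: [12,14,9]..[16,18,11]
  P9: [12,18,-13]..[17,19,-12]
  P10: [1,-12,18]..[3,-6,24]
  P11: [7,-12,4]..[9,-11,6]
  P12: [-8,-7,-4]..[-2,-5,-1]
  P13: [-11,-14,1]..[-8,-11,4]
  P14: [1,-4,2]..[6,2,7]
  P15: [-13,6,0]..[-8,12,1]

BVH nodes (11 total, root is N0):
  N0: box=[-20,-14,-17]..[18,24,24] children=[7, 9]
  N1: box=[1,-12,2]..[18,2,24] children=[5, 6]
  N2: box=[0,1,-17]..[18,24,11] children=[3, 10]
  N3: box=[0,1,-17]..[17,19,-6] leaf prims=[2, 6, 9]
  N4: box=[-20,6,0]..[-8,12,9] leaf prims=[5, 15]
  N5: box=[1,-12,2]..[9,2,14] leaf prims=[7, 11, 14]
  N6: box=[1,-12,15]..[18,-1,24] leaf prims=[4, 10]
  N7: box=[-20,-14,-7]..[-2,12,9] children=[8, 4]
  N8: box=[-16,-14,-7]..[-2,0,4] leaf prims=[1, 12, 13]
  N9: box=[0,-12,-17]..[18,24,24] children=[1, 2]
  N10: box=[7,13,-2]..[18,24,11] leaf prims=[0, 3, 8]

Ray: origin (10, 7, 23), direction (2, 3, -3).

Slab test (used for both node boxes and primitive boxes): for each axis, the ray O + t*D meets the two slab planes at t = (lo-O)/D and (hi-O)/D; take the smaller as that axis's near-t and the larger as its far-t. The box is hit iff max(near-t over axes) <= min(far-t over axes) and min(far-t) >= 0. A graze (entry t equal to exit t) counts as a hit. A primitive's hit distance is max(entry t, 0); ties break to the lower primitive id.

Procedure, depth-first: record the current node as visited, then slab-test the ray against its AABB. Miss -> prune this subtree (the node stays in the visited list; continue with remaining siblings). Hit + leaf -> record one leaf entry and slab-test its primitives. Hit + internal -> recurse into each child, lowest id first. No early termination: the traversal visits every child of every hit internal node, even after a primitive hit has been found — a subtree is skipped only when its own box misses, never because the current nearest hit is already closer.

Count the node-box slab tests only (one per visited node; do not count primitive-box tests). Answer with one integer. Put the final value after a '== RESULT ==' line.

Traverse from the root:
N0 x:[-15,4] y:[-7,17/3] z:[-1/3,40/3] -> hit [-1/3,4], descend [7, 9]
  N7 x:[-15,-6] y:[-7,5/3] z:[14/3,10] -> miss, prune
  N9 x:[-5,4] y:[-19/3,17/3] z:[-1/3,40/3] -> hit [-1/3,4], descend [1, 2]
    N1 x:[-9/2,4] y:[-19/3,-5/3] z:[-1/3,7] -> miss, prune
    N2 x:[-5,4] y:[-2,17/3] z:[4,40/3] -> hit [4,4], descend [3, 10]
      N3 x:[-5,7/2] y:[-2,4] z:[29/3,40/3] -> miss, prune
      N10 x:[-3/2,4] y:[2,17/3] z:[4,25/3] -> hit [4,4] leaf, test {P0(miss), P3(miss), P8(miss)}

7 AABB tests over nodes [0, 7, 9, 1, 2, 3, 10]; 1 leaf entered; closest miss.

== RESULT ==
7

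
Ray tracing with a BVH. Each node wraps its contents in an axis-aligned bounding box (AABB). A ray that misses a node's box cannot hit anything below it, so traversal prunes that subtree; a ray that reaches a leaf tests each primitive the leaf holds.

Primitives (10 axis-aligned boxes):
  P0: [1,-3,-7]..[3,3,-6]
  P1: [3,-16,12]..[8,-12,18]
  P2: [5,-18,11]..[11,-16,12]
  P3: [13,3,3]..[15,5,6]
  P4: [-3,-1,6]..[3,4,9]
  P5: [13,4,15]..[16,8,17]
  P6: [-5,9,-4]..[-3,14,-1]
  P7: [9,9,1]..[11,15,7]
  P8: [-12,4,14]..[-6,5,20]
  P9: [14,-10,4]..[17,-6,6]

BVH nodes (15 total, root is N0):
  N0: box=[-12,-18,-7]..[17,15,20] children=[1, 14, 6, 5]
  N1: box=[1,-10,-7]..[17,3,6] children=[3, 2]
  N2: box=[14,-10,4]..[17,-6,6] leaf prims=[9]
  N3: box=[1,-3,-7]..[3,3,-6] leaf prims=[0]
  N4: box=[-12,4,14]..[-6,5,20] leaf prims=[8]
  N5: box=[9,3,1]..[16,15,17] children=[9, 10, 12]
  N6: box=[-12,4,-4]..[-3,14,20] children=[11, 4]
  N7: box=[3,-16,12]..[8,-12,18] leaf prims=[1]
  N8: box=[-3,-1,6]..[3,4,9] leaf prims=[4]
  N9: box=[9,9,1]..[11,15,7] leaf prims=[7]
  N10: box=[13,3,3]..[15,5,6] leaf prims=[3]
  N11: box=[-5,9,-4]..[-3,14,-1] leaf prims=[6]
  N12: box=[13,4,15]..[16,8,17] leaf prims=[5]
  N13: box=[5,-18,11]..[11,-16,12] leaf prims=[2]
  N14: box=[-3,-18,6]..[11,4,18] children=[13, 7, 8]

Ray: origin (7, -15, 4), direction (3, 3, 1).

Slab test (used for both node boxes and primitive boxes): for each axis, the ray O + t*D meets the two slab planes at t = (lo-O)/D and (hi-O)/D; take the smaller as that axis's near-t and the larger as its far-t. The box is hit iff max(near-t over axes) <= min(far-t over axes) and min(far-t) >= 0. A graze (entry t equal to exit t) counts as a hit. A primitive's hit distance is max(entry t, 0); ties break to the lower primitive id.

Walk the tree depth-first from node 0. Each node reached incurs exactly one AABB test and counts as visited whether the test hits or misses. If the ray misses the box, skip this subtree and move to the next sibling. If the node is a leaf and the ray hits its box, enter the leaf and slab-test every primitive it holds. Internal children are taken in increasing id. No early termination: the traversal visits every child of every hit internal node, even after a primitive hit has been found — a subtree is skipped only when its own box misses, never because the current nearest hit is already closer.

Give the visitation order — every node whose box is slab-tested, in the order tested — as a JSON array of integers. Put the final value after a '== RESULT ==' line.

Walk:
N0 x:[-19/3,10/3] y:[-1,10] z:[-11,16] -> hit [-1,10/3], descend [1, 5, 6, 14]
  N1 x:[-2,10/3] y:[5/3,6] z:[-11,2] -> hit [5/3,2], descend [2, 3]
    N2 x:[7/3,10/3] y:[5/3,3] z:[0,2] -> miss, prune
    N3 x:[-2,-4/3] y:[4,6] z:[-11,-10] -> miss, prune
  N5 x:[2/3,3] y:[6,10] z:[-3,13] -> miss, prune
  N6 x:[-19/3,-10/3] y:[19/3,29/3] z:[-8,16] -> miss, prune
  N14 x:[-10/3,4/3] y:[-1,19/3] z:[2,14] -> miss, prune

order=[0, 1, 2, 3, 5, 6, 14]  |boxes|=7  |leaves|=0  hit=miss

== RESULT ==
[0, 1, 2, 3, 5, 6, 14]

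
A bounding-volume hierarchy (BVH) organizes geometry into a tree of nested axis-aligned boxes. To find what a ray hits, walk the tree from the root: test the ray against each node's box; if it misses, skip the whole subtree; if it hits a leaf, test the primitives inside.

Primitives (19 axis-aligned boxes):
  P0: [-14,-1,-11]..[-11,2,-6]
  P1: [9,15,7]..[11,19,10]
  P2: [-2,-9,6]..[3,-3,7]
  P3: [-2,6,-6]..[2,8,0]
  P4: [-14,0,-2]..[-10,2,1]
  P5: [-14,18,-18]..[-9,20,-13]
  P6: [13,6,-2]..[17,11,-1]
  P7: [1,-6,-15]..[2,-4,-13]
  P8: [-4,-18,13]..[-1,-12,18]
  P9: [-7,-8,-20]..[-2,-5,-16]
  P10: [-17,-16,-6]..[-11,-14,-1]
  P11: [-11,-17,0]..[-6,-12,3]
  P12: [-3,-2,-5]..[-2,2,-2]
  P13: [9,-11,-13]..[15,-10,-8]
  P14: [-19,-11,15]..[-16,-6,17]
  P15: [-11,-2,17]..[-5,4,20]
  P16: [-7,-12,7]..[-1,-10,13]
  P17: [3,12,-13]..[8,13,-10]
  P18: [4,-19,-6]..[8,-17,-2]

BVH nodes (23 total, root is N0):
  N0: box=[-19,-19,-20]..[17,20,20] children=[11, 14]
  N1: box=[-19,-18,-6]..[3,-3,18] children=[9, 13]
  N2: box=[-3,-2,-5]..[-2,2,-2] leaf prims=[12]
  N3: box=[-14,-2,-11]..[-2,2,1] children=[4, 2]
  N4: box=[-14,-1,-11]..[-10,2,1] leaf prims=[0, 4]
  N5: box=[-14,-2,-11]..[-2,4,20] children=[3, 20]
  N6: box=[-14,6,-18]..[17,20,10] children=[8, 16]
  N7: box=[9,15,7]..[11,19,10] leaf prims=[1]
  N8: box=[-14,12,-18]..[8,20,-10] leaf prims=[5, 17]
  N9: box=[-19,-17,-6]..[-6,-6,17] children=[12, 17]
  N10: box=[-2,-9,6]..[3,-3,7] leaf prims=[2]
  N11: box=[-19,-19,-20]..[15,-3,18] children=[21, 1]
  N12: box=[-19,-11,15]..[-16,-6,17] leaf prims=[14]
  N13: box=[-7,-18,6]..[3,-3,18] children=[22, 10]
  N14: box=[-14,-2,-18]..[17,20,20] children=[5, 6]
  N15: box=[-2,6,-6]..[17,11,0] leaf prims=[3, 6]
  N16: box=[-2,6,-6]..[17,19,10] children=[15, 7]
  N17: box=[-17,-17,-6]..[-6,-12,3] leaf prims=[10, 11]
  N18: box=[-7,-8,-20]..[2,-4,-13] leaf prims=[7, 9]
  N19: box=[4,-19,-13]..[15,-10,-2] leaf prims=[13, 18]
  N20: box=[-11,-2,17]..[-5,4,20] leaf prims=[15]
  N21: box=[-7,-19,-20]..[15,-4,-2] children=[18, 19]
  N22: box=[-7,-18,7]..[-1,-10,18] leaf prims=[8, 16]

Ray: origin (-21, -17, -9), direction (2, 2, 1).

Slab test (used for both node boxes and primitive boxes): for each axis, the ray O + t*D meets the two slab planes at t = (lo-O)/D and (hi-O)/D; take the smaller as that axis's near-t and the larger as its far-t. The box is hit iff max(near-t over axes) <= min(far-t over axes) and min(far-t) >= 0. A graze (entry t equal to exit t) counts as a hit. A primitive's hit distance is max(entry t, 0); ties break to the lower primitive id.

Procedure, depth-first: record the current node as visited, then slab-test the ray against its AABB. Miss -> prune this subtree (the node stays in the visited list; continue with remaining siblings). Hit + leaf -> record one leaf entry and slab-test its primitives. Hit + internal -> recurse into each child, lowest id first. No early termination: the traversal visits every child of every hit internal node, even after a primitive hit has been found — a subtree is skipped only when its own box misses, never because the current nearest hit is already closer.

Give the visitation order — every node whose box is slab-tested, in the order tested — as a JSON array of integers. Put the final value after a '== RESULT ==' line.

Trace the traversal:
N0 x:[1,19] y:[-1,37/2] z:[-11,29] -> hit [1,37/2], descend [11, 14]
  N11 x:[1,18] y:[-1,7] z:[-11,27] -> hit [1,7], descend [1, 21]
    N1 x:[1,12] y:[-1/2,7] z:[3,27] -> hit [3,7], descend [9, 13]
      N9 x:[1,15/2] y:[0,11/2] z:[3,26] -> hit [3,11/2], descend [12, 17]
        N12 x:[1,5/2] y:[3,11/2] z:[24,26] -> miss, prune
        N17 x:[2,15/2] y:[0,5/2] z:[3,12] -> miss, prune
      N13 x:[7,12] y:[-1/2,7] z:[15,27] -> miss, prune
    N21 x:[7,18] y:[-1,13/2] z:[-11,7] -> miss, prune
  N14 x:[7/2,19] y:[15/2,37/2] z:[-9,29] -> hit [15/2,37/2], descend [5, 6]
    N5 x:[7/2,19/2] y:[15/2,21/2] z:[-2,29] -> hit [15/2,19/2], descend [3, 20]
      N3 x:[7/2,19/2] y:[15/2,19/2] z:[-2,10] -> hit [15/2,19/2], descend [2, 4]
        N2 x:[9,19/2] y:[15/2,19/2] z:[4,7] -> miss, prune
        N4 x:[7/2,11/2] y:[8,19/2] z:[-2,10] -> miss, prune
      N20 x:[5,8] y:[15/2,21/2] z:[26,29] -> miss, prune
    N6 x:[7/2,19] y:[23/2,37/2] z:[-9,19] -> hit [23/2,37/2], descend [8, 16]
      N8 x:[7/2,29/2] y:[29/2,37/2] z:[-9,-1] -> miss, prune
      N16 x:[19/2,19] y:[23/2,18] z:[3,19] -> hit [23/2,18], descend [7, 15]
        N7 x:[15,16] y:[16,18] z:[16,19] -> hit [16,16] leaf, test {P1@t=16}
        N15 x:[19/2,19] y:[23/2,14] z:[3,9] -> miss, prune

order=[0, 11, 1, 9, 12, 17, 13, 21, 14, 5, 3, 2, 4, 20, 6, 8, 16, 7, 15]  |boxes|=19  |leaves|=1  hit=P1

== RESULT ==
[0, 11, 1, 9, 12, 17, 13, 21, 14, 5, 3, 2, 4, 20, 6, 8, 16, 7, 15]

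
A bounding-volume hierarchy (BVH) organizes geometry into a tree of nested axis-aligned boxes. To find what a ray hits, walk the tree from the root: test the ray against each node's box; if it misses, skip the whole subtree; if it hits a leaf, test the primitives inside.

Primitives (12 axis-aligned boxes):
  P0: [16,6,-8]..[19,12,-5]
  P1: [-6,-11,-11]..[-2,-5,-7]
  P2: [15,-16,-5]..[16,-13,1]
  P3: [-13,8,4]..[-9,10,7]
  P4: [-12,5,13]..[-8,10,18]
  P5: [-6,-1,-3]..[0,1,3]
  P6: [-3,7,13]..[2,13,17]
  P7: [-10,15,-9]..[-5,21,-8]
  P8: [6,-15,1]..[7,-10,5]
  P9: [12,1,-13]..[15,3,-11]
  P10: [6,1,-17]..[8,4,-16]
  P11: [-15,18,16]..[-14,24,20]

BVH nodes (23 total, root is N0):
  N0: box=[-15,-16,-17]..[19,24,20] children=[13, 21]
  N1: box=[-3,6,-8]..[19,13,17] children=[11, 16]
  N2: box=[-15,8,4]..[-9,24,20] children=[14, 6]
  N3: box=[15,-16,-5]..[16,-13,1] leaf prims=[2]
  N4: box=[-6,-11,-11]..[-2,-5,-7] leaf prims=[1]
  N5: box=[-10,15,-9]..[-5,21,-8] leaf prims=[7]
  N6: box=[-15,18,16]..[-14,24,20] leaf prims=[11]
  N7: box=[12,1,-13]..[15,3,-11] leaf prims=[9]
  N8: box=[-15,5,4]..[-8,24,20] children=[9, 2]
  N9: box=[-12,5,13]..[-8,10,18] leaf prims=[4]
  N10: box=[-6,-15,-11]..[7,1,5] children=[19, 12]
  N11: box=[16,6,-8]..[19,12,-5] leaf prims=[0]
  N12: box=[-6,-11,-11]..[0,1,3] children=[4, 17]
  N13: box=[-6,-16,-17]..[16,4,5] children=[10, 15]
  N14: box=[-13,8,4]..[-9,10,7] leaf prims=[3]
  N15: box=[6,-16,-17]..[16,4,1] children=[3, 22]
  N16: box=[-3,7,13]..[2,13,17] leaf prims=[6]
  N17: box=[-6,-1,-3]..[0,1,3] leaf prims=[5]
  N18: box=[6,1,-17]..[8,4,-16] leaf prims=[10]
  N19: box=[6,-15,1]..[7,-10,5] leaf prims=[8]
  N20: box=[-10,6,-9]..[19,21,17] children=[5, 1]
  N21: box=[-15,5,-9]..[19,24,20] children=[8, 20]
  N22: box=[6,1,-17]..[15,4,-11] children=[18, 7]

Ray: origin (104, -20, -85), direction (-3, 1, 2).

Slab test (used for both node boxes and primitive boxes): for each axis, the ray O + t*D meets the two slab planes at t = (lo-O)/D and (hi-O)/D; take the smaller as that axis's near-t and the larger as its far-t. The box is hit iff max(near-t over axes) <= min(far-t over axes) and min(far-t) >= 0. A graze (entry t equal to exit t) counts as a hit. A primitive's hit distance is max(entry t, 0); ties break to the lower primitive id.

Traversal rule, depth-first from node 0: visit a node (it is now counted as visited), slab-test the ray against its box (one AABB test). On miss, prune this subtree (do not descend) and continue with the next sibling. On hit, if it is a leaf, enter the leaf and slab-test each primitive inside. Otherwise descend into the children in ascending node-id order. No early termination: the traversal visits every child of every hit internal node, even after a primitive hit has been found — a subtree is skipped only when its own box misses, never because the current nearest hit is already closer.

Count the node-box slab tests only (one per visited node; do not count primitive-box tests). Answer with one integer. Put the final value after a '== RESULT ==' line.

Traverse from the root:
N0 x:[85/3,119/3] y:[4,44] z:[34,105/2] -> hit [34,119/3], descend [13, 21]
  N13 x:[88/3,110/3] y:[4,24] z:[34,45] -> miss, prune
  N21 x:[85/3,119/3] y:[25,44] z:[38,105/2] -> hit [38,119/3], descend [8, 20]
    N8 x:[112/3,119/3] y:[25,44] z:[89/2,105/2] -> miss, prune
    N20 x:[85/3,38] y:[26,41] z:[38,51] -> hit [38,38], descend [1, 5]
      N1 x:[85/3,107/3] y:[26,33] z:[77/2,51] -> miss, prune
      N5 x:[109/3,38] y:[35,41] z:[38,77/2] -> hit [38,38] leaf, test {P7@t=38}

7 AABB tests over nodes [0, 13, 21, 8, 20, 1, 5]; 1 leaf entered; closest P7.

== RESULT ==
7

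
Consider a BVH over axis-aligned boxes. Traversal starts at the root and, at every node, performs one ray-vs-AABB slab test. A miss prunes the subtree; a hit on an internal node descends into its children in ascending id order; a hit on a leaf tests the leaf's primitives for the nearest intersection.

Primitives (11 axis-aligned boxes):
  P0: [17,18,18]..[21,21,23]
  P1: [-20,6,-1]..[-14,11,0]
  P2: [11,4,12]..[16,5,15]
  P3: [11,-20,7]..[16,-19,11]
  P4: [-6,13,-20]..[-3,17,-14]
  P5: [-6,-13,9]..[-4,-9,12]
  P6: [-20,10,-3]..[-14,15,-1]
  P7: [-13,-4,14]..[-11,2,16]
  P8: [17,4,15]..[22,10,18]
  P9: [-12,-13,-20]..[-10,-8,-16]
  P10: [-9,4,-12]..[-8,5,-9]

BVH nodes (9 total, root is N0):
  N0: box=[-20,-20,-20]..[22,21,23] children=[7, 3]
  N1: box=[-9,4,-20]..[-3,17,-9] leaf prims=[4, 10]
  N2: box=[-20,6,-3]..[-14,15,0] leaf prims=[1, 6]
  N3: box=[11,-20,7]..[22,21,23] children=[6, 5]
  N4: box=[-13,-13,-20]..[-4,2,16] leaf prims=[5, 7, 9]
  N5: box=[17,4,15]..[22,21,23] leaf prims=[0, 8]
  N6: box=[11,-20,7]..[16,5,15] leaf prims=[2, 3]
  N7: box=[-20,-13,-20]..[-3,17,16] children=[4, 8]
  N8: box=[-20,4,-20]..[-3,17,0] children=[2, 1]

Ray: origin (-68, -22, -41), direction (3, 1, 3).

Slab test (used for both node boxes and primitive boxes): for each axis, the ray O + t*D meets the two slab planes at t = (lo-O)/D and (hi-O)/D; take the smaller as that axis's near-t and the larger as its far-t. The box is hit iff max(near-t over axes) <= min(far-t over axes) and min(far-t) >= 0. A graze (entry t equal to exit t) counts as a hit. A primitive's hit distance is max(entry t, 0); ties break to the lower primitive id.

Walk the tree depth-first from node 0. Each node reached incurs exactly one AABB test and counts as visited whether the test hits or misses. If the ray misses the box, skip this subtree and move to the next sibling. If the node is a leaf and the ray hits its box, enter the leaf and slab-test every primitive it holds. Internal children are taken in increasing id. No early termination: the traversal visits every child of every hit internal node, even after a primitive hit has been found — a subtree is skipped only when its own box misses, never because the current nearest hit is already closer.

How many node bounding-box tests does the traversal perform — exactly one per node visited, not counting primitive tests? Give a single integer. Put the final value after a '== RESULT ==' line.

Trace the traversal:
N0 x:[16,30] y:[2,43] z:[7,64/3] -> hit [16,64/3], descend [3, 7]
  N3 x:[79/3,30] y:[2,43] z:[16,64/3] -> miss, prune
  N7 x:[16,65/3] y:[9,39] z:[7,19] -> hit [16,19], descend [4, 8]
    N4 x:[55/3,64/3] y:[9,24] z:[7,19] -> hit [55/3,19] leaf, test {P5(miss), P7@t=55/3, P9(miss)}
    N8 x:[16,65/3] y:[26,39] z:[7,41/3] -> miss, prune

Visited [0, 3, 7, 4, 8]. Tests: 5 box, 1 leaf. Nearest: P7.

== RESULT ==
5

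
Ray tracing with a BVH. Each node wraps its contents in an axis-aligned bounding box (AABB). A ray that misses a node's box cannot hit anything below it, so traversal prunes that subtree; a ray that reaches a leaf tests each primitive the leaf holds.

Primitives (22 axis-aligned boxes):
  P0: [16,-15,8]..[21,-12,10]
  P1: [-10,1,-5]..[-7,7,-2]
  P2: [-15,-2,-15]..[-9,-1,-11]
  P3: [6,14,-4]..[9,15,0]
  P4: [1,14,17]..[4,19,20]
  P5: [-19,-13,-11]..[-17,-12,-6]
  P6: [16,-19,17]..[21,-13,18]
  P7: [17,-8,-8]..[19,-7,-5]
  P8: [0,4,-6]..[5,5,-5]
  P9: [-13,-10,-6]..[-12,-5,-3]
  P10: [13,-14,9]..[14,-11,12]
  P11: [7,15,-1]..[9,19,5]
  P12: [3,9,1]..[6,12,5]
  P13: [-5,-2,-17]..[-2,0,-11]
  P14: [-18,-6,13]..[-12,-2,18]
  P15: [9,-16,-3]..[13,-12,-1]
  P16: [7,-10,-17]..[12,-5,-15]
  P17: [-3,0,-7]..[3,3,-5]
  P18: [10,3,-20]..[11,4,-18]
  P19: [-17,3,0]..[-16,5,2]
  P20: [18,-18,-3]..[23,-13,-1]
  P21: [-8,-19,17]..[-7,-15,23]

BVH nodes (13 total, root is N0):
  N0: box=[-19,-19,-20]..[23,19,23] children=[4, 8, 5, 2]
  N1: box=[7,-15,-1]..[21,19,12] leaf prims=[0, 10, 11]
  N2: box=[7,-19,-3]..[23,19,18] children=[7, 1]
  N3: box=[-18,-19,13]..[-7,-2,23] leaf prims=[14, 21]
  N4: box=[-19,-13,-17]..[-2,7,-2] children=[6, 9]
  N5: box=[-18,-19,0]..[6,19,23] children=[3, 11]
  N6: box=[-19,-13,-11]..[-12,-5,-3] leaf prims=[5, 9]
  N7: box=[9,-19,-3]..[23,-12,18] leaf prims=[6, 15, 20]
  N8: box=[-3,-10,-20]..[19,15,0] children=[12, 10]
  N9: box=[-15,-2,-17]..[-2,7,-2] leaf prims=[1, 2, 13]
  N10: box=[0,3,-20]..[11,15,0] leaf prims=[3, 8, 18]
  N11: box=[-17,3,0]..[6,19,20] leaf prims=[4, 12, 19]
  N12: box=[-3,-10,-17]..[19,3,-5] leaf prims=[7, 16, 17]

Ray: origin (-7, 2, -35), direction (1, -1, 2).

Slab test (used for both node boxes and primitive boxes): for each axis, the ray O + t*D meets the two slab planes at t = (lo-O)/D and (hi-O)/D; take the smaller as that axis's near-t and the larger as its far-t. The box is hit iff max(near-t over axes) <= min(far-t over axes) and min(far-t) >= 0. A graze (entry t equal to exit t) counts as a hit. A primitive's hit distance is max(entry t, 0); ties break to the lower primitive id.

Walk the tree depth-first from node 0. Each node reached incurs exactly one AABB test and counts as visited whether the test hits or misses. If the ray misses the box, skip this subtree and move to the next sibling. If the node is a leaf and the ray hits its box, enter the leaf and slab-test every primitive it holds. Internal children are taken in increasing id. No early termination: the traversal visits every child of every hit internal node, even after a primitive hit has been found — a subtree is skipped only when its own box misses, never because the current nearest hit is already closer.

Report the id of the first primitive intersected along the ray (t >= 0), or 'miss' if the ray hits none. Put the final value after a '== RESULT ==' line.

Traverse from the root:
N0 x:[-12,30] y:[-17,21] z:[15/2,29] -> hit [15/2,21], descend [2, 4, 5, 8]
  N2 x:[14,30] y:[-17,21] z:[16,53/2] -> hit [16,21], descend [1, 7]
    N1 x:[14,28] y:[-17,17] z:[17,47/2] -> hit [17,17] leaf, test {P0(miss), P10(miss), P11(miss)}
    N7 x:[16,30] y:[14,21] z:[16,53/2] -> hit [16,21] leaf, test {P6(miss), P15@t=16, P20(miss)}
  N4 x:[-12,5] y:[-5,15] z:[9,33/2] -> miss, prune
  N5 x:[-11,13] y:[-17,21] z:[35/2,29] -> miss, prune
  N8 x:[4,26] y:[-13,12] z:[15/2,35/2] -> hit [15/2,12], descend [10, 12]
    N10 x:[7,18] y:[-13,-1] z:[15/2,35/2] -> miss, prune
    N12 x:[4,26] y:[-1,12] z:[9,15] -> hit [9,12] leaf, test {P7(miss), P16(miss), P17(miss)}

order=[0, 2, 1, 7, 4, 5, 8, 10, 12]  |boxes|=9  |leaves|=3  hit=P15

== RESULT ==
15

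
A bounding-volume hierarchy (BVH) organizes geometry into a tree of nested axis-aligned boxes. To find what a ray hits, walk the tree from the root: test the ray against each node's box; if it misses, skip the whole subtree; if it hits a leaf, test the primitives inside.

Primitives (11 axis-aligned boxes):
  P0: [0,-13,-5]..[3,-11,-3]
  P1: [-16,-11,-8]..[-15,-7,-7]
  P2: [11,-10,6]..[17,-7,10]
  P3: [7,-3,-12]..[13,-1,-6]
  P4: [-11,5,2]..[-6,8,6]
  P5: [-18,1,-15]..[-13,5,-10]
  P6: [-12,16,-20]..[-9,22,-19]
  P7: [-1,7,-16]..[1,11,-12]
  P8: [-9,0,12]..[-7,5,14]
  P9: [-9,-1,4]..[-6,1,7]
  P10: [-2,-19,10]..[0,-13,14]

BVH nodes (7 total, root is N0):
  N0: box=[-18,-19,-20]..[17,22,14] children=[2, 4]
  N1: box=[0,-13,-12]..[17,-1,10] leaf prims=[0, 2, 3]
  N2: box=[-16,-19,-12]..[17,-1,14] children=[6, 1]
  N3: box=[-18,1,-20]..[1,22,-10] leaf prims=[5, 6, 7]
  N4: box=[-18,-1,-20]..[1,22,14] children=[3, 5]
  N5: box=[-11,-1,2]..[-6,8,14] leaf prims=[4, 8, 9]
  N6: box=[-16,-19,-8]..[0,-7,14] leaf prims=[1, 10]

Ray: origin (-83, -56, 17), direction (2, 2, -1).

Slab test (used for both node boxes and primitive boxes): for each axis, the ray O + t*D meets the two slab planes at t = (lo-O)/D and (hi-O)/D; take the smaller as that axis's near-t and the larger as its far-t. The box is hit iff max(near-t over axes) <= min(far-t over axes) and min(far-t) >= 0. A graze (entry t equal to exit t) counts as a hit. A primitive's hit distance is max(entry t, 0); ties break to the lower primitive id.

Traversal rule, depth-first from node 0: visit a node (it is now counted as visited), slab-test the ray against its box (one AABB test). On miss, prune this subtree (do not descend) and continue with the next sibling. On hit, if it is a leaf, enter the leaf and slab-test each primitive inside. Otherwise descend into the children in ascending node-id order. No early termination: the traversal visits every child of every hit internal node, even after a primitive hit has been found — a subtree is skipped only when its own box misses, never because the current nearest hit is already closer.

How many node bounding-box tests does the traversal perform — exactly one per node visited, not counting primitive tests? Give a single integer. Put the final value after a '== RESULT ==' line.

Trace the traversal:
N0 x:[65/2,50] y:[37/2,39] z:[3,37] -> hit [65/2,37], descend [2, 4]
  N2 x:[67/2,50] y:[37/2,55/2] z:[3,29] -> miss, prune
  N4 x:[65/2,42] y:[55/2,39] z:[3,37] -> hit [65/2,37], descend [3, 5]
    N3 x:[65/2,42] y:[57/2,39] z:[27,37] -> hit [65/2,37] leaf, test {P5(miss), P6@t=36, P7(miss)}
    N5 x:[36,77/2] y:[55/2,32] z:[3,15] -> miss, prune

5 AABB tests over nodes [0, 2, 4, 3, 5]; 1 leaf entered; closest P6.

== RESULT ==
5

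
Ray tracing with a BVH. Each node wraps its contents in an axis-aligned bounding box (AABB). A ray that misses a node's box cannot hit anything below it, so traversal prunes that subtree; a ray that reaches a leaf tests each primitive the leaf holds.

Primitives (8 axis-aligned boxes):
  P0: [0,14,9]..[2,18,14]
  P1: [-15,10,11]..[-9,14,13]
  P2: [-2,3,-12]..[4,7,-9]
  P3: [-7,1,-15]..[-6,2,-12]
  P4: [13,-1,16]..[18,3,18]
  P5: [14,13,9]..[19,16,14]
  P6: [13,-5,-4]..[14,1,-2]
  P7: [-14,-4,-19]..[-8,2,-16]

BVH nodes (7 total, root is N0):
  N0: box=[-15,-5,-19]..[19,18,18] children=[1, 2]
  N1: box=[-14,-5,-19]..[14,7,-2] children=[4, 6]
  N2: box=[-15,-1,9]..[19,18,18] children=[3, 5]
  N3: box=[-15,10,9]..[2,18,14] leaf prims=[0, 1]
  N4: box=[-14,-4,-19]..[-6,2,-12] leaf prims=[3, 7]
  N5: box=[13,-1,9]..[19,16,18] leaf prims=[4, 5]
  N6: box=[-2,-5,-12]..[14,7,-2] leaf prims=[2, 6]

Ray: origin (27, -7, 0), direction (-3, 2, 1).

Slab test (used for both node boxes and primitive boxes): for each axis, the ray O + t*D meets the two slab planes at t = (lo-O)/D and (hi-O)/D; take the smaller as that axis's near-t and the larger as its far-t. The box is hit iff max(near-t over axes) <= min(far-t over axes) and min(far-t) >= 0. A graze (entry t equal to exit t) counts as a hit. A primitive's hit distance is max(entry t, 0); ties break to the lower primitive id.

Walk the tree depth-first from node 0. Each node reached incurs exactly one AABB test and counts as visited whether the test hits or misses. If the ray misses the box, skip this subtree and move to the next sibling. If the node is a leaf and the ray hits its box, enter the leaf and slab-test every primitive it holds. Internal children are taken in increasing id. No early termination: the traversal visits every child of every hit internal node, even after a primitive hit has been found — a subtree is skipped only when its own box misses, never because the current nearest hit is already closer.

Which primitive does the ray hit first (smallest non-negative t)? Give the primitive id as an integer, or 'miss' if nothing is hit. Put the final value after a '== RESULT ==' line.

Trace the traversal:
N0 x:[8/3,14] y:[1,25/2] z:[-19,18] -> hit [8/3,25/2], descend [1, 2]
  N1 x:[13/3,41/3] y:[1,7] z:[-19,-2] -> miss, prune
  N2 x:[8/3,14] y:[3,25/2] z:[9,18] -> hit [9,25/2], descend [3, 5]
    N3 x:[25/3,14] y:[17/2,25/2] z:[9,14] -> hit [9,25/2] leaf, test {P0(miss), P1(miss)}
    N5 x:[8/3,14/3] y:[3,23/2] z:[9,18] -> miss, prune

Summary -> nodes [0, 1, 2, 3, 5]; box-tests=5; leaf-entries=1; first=miss

== RESULT ==
miss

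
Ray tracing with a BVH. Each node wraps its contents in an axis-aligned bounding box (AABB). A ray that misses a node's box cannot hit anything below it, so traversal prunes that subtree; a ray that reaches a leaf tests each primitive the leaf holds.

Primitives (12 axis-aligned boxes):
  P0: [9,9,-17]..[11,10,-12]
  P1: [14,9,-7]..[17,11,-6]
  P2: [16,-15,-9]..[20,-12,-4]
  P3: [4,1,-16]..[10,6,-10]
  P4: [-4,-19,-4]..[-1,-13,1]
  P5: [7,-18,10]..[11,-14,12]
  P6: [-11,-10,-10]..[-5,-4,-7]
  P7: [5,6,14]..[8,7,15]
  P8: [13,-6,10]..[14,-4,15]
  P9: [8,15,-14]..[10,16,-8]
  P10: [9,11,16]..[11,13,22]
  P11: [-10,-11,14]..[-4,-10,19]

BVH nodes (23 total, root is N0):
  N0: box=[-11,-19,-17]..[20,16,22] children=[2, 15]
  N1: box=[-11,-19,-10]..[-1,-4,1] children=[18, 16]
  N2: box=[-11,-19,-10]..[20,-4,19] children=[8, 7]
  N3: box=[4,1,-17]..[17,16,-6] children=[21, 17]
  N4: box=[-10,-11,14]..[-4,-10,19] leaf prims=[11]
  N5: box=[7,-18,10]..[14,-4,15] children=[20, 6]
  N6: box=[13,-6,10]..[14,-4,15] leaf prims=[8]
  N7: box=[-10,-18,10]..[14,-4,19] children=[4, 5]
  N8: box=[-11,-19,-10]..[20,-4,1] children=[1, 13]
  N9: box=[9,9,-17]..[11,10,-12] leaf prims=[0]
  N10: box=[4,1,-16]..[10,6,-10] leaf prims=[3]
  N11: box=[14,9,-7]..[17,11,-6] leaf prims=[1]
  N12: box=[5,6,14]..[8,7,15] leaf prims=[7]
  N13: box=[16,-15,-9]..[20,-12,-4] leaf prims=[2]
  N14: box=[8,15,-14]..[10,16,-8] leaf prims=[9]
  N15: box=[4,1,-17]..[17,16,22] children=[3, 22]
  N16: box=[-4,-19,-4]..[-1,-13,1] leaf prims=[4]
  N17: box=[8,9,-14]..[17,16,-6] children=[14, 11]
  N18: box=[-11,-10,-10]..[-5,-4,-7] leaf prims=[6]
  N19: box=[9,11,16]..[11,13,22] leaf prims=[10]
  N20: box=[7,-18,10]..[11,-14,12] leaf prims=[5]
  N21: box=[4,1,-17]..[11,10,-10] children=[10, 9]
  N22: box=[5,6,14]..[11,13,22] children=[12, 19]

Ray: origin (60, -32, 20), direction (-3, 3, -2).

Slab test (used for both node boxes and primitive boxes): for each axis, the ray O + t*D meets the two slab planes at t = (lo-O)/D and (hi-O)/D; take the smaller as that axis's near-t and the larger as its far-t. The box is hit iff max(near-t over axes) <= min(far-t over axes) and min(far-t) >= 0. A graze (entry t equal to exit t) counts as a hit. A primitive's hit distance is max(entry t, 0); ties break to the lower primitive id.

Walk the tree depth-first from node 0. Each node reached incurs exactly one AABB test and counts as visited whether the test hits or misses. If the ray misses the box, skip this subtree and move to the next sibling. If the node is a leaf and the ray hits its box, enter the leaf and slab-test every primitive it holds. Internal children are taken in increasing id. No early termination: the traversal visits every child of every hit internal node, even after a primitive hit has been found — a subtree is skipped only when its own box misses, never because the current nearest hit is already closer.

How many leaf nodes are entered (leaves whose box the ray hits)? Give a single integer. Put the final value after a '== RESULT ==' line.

Walk:
N0 x:[40/3,71/3] y:[13/3,16] z:[-1,37/2] -> hit [40/3,16], descend [2, 15]
  N2 x:[40/3,71/3] y:[13/3,28/3] z:[1/2,15] -> miss, prune
  N15 x:[43/3,56/3] y:[11,16] z:[-1,37/2] -> hit [43/3,16], descend [3, 22]
    N3 x:[43/3,56/3] y:[11,16] z:[13,37/2] -> hit [43/3,16], descend [17, 21]
      N17 x:[43/3,52/3] y:[41/3,16] z:[13,17] -> hit [43/3,16], descend [11, 14]
        N11 x:[43/3,46/3] y:[41/3,43/3] z:[13,27/2] -> miss, prune
        N14 x:[50/3,52/3] y:[47/3,16] z:[14,17] -> miss, prune
      N21 x:[49/3,56/3] y:[11,14] z:[15,37/2] -> miss, prune
    N22 x:[49/3,55/3] y:[38/3,15] z:[-1,3] -> miss, prune

Visited [0, 2, 15, 3, 17, 11, 14, 21, 22]. Tests: 9 box, 0 leaf. Nearest: miss.

== RESULT ==
0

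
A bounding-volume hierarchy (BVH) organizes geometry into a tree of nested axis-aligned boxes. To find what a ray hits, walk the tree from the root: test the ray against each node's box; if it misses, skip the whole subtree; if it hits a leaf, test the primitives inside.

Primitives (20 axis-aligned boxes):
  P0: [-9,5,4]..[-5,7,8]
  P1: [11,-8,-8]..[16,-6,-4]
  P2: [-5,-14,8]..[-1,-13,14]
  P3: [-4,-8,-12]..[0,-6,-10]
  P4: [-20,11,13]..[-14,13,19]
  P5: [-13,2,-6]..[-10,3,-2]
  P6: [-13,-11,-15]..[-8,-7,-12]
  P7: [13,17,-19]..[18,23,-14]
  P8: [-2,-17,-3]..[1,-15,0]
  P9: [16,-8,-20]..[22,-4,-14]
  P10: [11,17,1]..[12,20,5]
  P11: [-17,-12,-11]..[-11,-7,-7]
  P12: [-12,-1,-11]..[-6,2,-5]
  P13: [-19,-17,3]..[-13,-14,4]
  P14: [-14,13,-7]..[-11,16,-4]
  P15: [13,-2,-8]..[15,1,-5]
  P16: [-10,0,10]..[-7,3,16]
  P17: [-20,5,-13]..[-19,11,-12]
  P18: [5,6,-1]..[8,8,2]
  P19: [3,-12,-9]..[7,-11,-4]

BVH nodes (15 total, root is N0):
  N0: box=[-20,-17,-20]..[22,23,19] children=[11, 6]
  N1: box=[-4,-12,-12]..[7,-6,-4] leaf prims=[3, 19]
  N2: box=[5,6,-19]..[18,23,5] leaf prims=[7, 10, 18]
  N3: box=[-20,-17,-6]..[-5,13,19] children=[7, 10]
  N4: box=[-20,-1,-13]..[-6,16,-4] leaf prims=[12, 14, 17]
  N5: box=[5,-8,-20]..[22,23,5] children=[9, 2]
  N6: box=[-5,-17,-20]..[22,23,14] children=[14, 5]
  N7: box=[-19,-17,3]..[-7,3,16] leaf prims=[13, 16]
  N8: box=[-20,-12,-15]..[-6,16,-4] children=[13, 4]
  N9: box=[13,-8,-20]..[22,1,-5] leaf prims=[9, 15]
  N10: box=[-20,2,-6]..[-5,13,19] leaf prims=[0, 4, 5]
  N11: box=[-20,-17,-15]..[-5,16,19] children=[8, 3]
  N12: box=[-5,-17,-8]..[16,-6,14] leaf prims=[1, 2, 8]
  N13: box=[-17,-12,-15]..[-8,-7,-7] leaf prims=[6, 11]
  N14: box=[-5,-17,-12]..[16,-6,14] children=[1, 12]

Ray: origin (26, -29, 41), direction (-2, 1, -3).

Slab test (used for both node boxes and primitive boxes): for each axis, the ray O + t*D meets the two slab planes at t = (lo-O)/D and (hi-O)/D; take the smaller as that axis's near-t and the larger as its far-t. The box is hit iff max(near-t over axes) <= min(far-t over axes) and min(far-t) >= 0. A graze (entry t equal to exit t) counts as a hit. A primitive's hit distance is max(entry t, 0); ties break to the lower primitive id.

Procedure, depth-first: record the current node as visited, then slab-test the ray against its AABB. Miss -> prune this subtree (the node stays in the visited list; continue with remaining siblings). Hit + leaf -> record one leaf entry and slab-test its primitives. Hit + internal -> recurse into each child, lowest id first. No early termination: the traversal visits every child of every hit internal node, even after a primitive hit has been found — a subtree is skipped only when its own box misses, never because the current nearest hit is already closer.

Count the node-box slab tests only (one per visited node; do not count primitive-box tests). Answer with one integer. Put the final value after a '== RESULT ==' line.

Traverse from the root:
N0 x:[2,23] y:[12,52] z:[22/3,61/3] -> hit [12,61/3], descend [6, 11]
  N6 x:[2,31/2] y:[12,52] z:[9,61/3] -> hit [12,31/2], descend [5, 14]
    N5 x:[2,21/2] y:[21,52] z:[12,61/3] -> miss, prune
    N14 x:[5,31/2] y:[12,23] z:[9,53/3] -> hit [12,31/2], descend [1, 12]
      N1 x:[19/2,15] y:[17,23] z:[15,53/3] -> miss, prune
      N12 x:[5,31/2] y:[12,23] z:[9,49/3] -> hit [12,31/2] leaf, test {P1(miss), P2(miss), P8@t=41/3}
  N11 x:[31/2,23] y:[12,45] z:[22/3,56/3] -> hit [31/2,56/3], descend [3, 8]
    N3 x:[31/2,23] y:[12,42] z:[22/3,47/3] -> hit [31/2,47/3], descend [7, 10]
      N7 x:[33/2,45/2] y:[12,32] z:[25/3,38/3] -> miss, prune
      N10 x:[31/2,23] y:[31,42] z:[22/3,47/3] -> miss, prune
    N8 x:[16,23] y:[17,45] z:[15,56/3] -> hit [17,56/3], descend [4, 13]
      N4 x:[16,23] y:[28,45] z:[15,18] -> miss, prune
      N13 x:[17,43/2] y:[17,22] z:[16,56/3] -> hit [17,56/3] leaf, test {P6@t=18, P11(miss)}

order=[0, 6, 5, 14, 1, 12, 11, 3, 7, 10, 8, 4, 13]  |boxes|=13  |leaves|=2  hit=P8

== RESULT ==
13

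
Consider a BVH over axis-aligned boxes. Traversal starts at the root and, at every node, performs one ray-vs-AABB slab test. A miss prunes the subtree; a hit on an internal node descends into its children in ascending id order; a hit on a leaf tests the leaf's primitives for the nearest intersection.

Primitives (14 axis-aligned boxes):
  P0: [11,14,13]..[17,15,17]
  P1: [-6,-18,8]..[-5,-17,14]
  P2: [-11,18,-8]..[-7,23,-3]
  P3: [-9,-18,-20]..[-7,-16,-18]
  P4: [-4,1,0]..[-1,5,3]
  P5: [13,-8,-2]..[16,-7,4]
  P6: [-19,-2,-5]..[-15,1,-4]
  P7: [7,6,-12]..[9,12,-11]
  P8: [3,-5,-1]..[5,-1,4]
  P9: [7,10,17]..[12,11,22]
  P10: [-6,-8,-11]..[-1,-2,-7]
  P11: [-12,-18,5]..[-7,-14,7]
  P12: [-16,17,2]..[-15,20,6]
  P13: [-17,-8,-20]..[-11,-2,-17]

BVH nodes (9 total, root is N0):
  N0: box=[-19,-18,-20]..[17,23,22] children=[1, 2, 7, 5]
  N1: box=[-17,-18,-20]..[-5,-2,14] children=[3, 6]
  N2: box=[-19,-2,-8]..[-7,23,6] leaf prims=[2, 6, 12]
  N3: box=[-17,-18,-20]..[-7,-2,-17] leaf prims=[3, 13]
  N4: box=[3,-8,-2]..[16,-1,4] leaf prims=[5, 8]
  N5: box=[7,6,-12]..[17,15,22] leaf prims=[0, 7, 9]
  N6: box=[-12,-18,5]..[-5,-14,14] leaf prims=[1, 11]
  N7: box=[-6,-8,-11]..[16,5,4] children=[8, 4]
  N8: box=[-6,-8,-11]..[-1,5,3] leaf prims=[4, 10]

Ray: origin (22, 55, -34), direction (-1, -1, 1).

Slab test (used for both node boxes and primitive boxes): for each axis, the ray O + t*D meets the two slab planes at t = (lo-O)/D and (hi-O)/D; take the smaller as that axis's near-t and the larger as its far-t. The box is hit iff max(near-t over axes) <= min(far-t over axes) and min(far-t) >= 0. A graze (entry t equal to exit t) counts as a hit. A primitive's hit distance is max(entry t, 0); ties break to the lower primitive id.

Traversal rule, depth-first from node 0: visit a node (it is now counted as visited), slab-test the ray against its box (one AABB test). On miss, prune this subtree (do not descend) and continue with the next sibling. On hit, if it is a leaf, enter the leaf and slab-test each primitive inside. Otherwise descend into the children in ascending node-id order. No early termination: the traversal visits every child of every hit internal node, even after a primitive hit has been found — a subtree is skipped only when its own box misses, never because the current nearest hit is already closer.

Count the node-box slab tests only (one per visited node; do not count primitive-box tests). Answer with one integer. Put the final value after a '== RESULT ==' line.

Traverse from the root:
N0 x:[5,41] y:[32,73] z:[14,56] -> hit [32,41], descend [1, 2, 5, 7]
  N1 x:[27,39] y:[57,73] z:[14,48] -> miss, prune
  N2 x:[29,41] y:[32,57] z:[26,40] -> hit [32,40] leaf, test {P2(miss), P6(miss), P12@t=37}
  N5 x:[5,15] y:[40,49] z:[22,56] -> miss, prune
  N7 x:[6,28] y:[50,63] z:[23,38] -> miss, prune

order=[0, 1, 2, 5, 7]  |boxes|=5  |leaves|=1  hit=P12

== RESULT ==
5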